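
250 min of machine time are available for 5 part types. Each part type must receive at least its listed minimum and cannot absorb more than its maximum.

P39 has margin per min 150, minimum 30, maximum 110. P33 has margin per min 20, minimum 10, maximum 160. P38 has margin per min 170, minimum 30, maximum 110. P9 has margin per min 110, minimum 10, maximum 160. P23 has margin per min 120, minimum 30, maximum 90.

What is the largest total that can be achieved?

Meeting every minimum uses 30+10+30+10+30 = 110 min, leaving 140.
Rank by margin per min: P38 170 > P39 150 > P23 120 > P9 110 > P33 20.
P38: +80 to 110 (cap) → 60 left.
P39 has room for 80 more but only 60 remain, so it gets 90.
Total = 150×90 + 20×10 + 170×110 + 110×10 + 120×30 = 37100.

37100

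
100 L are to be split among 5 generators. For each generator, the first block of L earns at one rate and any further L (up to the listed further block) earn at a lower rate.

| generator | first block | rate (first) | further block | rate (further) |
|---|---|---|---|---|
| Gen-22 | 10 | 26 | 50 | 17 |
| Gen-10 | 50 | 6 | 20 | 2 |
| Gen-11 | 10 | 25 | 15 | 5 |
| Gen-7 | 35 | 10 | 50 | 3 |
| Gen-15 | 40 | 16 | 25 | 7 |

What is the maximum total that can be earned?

1840

Order all 10 blocks by rate: Gen-22/tier1 26 > Gen-11/tier1 25 > Gen-22/tier2 17 > Gen-15/tier1 16 > Gen-7/tier1 10 > Gen-15/tier2 7 > Gen-10/tier1 6 > Gen-11/tier2 5 > Gen-7/tier2 3 > Gen-10/tier2 2.
Fill Gen-22 tier1 block (10 at 26) — 90 left.
Fill Gen-11 tier1 block (10 at 25) — 80 left.
Gen-22/tier2 (17): +50 — 30 left.
Gen-15/tier1: +30 of 40 at 16; pool empty.
Total = 26×10 + 25×10 + 17×50 + 16×30 = 1840.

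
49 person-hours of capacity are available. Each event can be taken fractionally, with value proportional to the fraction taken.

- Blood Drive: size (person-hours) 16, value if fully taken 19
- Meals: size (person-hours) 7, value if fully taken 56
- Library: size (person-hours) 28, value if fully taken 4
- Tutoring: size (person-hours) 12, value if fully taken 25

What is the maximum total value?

Sort by value density: Meals 56/7≈8, Tutoring 25/12≈2.08, Blood Drive 19/16≈1.19, Library 4/28≈0.143.
All 7 person-hours of Meals fit (value 56) — 42 remain.
Take all of Tutoring (12 person-hours, value 25) — 30 person-hours left.
Take all of Blood Drive (16 person-hours, value 19) — 14 person-hours left.
Only 14 person-hours remain; take 14/28 of Library for value 4×14/28 = 2.
Total value = 102.

102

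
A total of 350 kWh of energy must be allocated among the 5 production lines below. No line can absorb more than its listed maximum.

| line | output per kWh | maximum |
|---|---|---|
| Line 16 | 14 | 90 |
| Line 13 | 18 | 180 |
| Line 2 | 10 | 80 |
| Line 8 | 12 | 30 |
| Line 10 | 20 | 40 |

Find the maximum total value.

Highest output per kWh first: Line 10 20 > Line 13 18 > Line 16 14 > Line 8 12 > Line 2 10.
Line 10: +40 to 40 (cap) → 310 left.
Give Line 13 180 to hit its cap of 180 → 130 left.
Give Line 16 90 to hit its cap of 90 → 40 left.
Line 8 takes 30 to reach its cap of 30 → 10 left.
Only 10 left; Line 2 takes them to reach 10.
Total = 14×90 + 18×180 + 10×10 + 12×30 + 20×40 = 5760.

5760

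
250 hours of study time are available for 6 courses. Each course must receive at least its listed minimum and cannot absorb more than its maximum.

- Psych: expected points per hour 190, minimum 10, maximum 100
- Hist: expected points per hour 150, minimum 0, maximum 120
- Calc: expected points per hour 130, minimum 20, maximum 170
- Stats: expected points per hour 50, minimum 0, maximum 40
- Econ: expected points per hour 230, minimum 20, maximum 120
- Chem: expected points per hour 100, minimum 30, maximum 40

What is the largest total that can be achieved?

48400

Meeting every minimum uses 10+0+20+0+20+30 = 80 hours, leaving 170.
Highest expected points per hour first: Econ 230 > Psych 190 > Hist 150 > Calc 130 > Chem 100 > Stats 50.
Econ: +100 to 120 (cap) → 70 left.
Psych has room for 90 more but only 70 remain, so it gets 80.
Total = 190×80 + 130×20 + 230×120 + 100×30 = 48400.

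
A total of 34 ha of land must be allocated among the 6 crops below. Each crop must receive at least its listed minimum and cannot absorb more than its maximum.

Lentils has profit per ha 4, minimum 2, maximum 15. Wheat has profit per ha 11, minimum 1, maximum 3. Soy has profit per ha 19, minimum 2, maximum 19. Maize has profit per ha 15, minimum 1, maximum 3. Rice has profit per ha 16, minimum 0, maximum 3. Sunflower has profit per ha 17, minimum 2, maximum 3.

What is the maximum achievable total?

550

Meeting every minimum uses 2+1+2+1+0+2 = 8 ha, leaving 26.
Order the crops by profit per ha: Soy 19 > Sunflower 17 > Rice 16 > Maize 15 > Wheat 11 > Lentils 4.
Soy takes 17 more to reach its cap of 19 ; 9 left.
Sunflower: +1 to 3 (cap) ; 8 left.
Rice: +3 to 3 (cap) ; 5 left.
Give Maize 2 more to hit its cap of 3 ; 3 left.
Wheat takes 2 more to reach its cap of 3 ; 1 left.
Only 1 left; Lentils takes them to reach 3.
Total = 4×3 + 11×3 + 19×19 + 15×3 + 16×3 + 17×3 = 550.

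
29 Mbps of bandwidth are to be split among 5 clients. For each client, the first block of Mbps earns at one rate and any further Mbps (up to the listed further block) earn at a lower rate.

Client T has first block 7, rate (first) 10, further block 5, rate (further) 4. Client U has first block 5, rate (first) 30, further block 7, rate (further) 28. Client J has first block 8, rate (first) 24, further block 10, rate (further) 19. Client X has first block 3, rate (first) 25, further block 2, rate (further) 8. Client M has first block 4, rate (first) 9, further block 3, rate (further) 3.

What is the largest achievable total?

727

Order all 10 blocks by rate: Client U/T1 30 > Client U/T2 28 > Client X/T1 25 > Client J/T1 24 > Client J/T2 19 > Client T/T1 10 > Client M/T1 9 > Client X/T2 8 > Client T/T2 4 > Client M/T2 3.
Client U/T1 (30): +5 ; 24 left.
Client U T2 at 28: fill all 7 ; 17 left.
Client X/T1 (25): +3 ; 14 left.
Client J/T1 (24): +8 ; 6 left.
6 remain; put them into Client J T2 at 19.
Total = 30×5 + 28×7 + 25×3 + 24×8 + 19×6 = 727.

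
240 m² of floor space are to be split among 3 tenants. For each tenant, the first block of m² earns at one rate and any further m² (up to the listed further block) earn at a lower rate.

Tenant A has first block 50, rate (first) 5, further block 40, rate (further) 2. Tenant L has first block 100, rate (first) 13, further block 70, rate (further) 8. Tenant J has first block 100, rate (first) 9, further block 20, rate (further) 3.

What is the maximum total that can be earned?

2520

Treat each block as its own option and order by rate: Tenant L/T1 13 > Tenant J/T1 9 > Tenant L/T2 8 > Tenant A/T1 5 > Tenant J/T2 3 > Tenant A/T2 2.
Fill Tenant L T1 block (100 at 13) — 140 left.
Tenant J T1 at 9: fill all 100 — 40 left.
Tenant L/T2: +40 of 70 at 8; pool empty.
Total = 13×100 + 9×100 + 8×40 = 2520.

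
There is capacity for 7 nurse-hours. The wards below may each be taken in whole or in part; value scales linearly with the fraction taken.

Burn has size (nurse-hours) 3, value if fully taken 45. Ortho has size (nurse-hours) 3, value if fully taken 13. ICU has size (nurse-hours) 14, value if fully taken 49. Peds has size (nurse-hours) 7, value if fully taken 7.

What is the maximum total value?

61.5

Rank by value-to-size ratio: Burn 45/3≈15, Ortho 13/3≈4.33, ICU 49/14≈3.5, Peds 7/7≈1.
Take all of Burn (3 nurse-hours, value 45) — 4 nurse-hours left.
Ortho: take in full, 3 nurse-hours for value 13 — 1 left.
Fill the last 1 nurse-hours with part of ICU: 1/14 of it earns 3.5.
Total value = 61.5.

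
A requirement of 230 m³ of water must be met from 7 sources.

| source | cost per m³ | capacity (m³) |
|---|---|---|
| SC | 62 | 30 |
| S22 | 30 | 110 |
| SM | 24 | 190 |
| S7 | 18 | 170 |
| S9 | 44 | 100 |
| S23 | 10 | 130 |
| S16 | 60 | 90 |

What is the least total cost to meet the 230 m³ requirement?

Cheapest first:
S23 at 10: take all 130 m³ → 100 still needed.
S7 (18): take the remaining 100 → done.
SM, S22, S9, S16, SC: unused.
Cost = 130×10 + 100×18 = 3100.

3100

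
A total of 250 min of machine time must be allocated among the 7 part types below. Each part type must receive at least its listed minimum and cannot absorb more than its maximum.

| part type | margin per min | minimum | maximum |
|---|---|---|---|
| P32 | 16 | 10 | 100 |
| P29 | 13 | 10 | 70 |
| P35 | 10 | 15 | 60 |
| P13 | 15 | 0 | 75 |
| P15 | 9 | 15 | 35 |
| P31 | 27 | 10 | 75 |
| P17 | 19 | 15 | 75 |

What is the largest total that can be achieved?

4825

Meeting every minimum uses 10+10+15+0+15+10+15 = 75 min, leaving 175.
Rank by margin per min: P31 27 > P17 19 > P32 16 > P13 15 > P29 13 > P35 10 > P15 9.
P31: +65 to 75 (cap) ; 110 left.
P17 takes 60 more to reach its cap of 75 ; 50 left.
P32: +50 (room for 90) → 60. Pool exhausted.
Total = 16×60 + 13×10 + 10×15 + 9×15 + 27×75 + 19×75 = 4825.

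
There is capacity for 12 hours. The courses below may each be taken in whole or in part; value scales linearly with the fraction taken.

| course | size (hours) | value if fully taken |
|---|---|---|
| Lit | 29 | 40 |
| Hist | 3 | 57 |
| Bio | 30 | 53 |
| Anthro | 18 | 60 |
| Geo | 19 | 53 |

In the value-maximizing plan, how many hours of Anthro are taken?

Sort by value density: Hist 57/3≈19, Anthro 60/18≈3.33, Geo 53/19≈2.79, Bio 53/30≈1.77, Lit 40/29≈1.38.
All 3 hours of Hist fit (value 57) ; 9 remain.
9 hours left: a 9/18 share of Anthro gives 60×9/18 = 30.

9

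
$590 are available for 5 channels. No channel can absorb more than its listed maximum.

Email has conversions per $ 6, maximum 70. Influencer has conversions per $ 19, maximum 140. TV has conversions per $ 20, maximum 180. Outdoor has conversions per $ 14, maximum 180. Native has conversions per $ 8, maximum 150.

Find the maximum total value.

9500

Highest conversions per $ first: TV 20 > Influencer 19 > Outdoor 14 > Native 8 > Email 6.
TV takes 180 to reach its cap of 180 ; 410 left.
Give Influencer 140 to hit its cap of 140 ; 270 left.
Give Outdoor 180 to hit its cap of 180 ; 90 left.
Native has room for 150 but only 90 remain, so it gets 90.
Total = 19×140 + 20×180 + 14×180 + 8×90 = 9500.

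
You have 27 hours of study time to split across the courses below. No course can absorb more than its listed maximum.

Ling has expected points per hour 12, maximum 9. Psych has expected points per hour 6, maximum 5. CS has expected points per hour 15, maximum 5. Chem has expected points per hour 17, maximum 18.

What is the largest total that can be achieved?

Highest expected points per hour first: Chem 17 > CS 15 > Ling 12 > Psych 6.
Chem: +18 to 18 (cap) — 9 left.
CS takes 5 to reach its cap of 5 — 4 left.
Only 4 left; Ling takes them to reach 4.
Total = 12×4 + 15×5 + 17×18 = 429.

429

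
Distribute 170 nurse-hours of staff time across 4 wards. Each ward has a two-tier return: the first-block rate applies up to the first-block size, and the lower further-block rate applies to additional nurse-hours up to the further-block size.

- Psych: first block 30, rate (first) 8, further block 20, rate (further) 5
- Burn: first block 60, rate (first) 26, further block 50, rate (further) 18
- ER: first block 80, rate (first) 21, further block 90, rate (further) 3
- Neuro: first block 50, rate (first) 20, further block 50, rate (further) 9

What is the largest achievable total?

3840

Order all 8 blocks by rate: Burn/first 26 > ER/first 21 > Neuro/first 20 > Burn/second 18 > Neuro/second 9 > Psych/first 8 > Psych/second 5 > ER/second 3.
Burn/first (26): +60 → 110 left.
ER first at 21: fill all 80 → 30 left.
Neuro/first: +30 of 50 at 20; pool empty.
Total = 26×60 + 21×80 + 20×30 = 3840.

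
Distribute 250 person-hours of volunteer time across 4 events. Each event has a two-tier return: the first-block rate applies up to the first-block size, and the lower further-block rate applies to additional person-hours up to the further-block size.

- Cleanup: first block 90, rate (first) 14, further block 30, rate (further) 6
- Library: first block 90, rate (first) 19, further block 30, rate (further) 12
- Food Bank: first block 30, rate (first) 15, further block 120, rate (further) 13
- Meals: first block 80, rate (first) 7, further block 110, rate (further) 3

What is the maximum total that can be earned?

3940

Treat each block as its own option and order by rate: Library/T1 19 > Food Bank/T1 15 > Cleanup/T1 14 > Food Bank/T2 13 > Library/T2 12 > Meals/T1 7 > Cleanup/T2 6 > Meals/T2 3.
Library T1 at 19: fill all 90 — 160 left.
Food Bank/T1 (15): +30 — 130 left.
Cleanup T1 at 14: fill all 90 — 40 left.
Food Bank/T2: +40 of 120 at 13; pool empty.
Total = 19×90 + 15×30 + 14×90 + 13×40 = 3940.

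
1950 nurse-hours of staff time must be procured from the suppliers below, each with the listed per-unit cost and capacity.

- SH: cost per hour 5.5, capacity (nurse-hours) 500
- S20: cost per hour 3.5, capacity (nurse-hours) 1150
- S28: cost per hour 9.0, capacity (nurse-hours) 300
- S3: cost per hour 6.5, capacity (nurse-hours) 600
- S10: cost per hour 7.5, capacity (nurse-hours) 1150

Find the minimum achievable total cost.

Cheapest first:
S20 (3.5): use full 1150 → 800 nurse-hours to go.
SH (5.5): use full 500 → 300 nurse-hours to go.
S3 at 6.5: take 300 of its 600 → requirement met.
S10, S28: unused.
Cost = 1150×3.5 + 500×5.5 + 300×6.5 = 8725.

8725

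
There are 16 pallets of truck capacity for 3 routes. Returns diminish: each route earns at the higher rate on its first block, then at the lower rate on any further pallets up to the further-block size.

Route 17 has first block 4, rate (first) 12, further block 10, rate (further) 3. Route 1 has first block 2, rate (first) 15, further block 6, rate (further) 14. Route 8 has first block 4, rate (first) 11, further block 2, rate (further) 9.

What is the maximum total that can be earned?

Rank every tier by rate: Route 1/tier1 15 > Route 1/tier2 14 > Route 17/tier1 12 > Route 8/tier1 11 > Route 8/tier2 9 > Route 17/tier2 3.
Route 1 tier1 at 15: fill all 2 → 14 left.
Route 1 tier2 at 14: fill all 6 → 8 left.
Fill Route 17 tier1 block (4 at 12) → 4 left.
Route 8/tier1 (11): +4 → 0 left.
Total = 15×2 + 14×6 + 12×4 + 11×4 = 206.

206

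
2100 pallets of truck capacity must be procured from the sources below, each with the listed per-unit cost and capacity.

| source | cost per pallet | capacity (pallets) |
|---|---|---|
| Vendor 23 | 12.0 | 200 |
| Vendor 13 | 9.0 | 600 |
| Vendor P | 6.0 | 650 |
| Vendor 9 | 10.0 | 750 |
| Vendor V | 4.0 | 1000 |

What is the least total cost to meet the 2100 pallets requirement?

Fill from the cheapest source first.
Vendor V (4.0): use full 1000 ; 1100 pallets to go.
Vendor P (6.0): use full 650 ; 450 pallets to go.
Take 450 from Vendor 13 at 9.0 to finish.
Vendor 9, Vendor 23: unused.
Cost = 1000×4.0 + 650×6.0 + 450×9.0 = 11950.

11950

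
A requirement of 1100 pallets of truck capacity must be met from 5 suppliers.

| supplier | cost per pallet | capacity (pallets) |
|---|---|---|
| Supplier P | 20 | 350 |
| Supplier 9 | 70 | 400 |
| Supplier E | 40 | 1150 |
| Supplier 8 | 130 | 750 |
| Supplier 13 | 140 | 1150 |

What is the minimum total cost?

Use suppliers in increasing cost order.
Take 350 from Supplier P at 20 — need 750 more.
Supplier E at 40: take 750 of its 1150 — requirement met.
Supplier 9, Supplier 8, Supplier 13: unused.
Cost = 350×20 + 750×40 = 37000.

37000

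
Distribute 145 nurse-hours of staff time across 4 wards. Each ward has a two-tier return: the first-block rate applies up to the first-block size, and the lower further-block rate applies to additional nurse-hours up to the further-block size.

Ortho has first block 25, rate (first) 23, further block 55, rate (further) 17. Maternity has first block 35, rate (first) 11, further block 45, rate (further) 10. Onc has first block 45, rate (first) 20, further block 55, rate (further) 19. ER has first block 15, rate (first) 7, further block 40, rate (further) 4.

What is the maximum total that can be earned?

2860

Order all 8 blocks by rate: Ortho/first 23 > Onc/first 20 > Onc/second 19 > Ortho/second 17 > Maternity/first 11 > Maternity/second 10 > ER/first 7 > ER/second 4.
Ortho/first (23): +25 ; 120 left.
Fill Onc first block (45 at 20) ; 75 left.
Onc second at 19: fill all 55 ; 20 left.
Ortho second at 17: only 20 left, fill 20.
Total = 23×25 + 20×45 + 19×55 + 17×20 = 2860.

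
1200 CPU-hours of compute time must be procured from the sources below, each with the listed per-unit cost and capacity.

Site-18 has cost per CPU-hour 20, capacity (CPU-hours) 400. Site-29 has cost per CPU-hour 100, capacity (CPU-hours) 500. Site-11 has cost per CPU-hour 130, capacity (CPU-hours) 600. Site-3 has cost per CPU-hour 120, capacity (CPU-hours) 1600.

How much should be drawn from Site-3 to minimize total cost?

300

Use sources in increasing cost order.
Site-18 at 20: take all 400 CPU-hours → 800 still needed.
Site-29 at 100: take all 500 CPU-hours → 300 still needed.
Site-3 at 120: take 300 of its 1600 → requirement met.
Site-11: unused.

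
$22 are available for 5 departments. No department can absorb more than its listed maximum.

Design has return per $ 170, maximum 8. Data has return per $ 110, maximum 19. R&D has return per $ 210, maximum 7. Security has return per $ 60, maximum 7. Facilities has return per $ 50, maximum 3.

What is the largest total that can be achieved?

3600

Order the departments by return per $: R&D 210 > Design 170 > Data 110 > Security 60 > Facilities 50.
R&D: +7 to 7 (cap) → 15 left.
Design takes 8 to reach its cap of 8 → 7 left.
Only 7 left; Data takes them to reach 7.
Total = 170×8 + 110×7 + 210×7 = 3600.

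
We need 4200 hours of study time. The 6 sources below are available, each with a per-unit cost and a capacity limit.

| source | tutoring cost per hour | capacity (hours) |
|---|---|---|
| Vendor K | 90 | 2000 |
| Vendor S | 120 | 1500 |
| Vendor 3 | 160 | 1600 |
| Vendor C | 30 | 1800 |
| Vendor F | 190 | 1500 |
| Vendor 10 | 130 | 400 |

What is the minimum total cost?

282000

Use sources in increasing cost order.
Vendor C at 30: take all 1800 hours ; 2400 still needed.
Take 2000 from Vendor K at 90 ; need 400 more.
Take 400 from Vendor S at 120 to finish.
Vendor 10, Vendor 3, Vendor F: unused.
Cost = 1800×30 + 2000×90 + 400×120 = 282000.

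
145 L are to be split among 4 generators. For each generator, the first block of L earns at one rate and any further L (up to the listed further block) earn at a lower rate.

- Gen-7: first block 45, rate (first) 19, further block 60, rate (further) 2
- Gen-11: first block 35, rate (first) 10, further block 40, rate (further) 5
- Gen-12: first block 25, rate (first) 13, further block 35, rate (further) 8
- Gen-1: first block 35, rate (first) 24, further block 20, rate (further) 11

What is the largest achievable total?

Rank every tier by rate: Gen-1/T1 24 > Gen-7/T1 19 > Gen-12/T1 13 > Gen-1/T2 11 > Gen-11/T1 10 > Gen-12/T2 8 > Gen-11/T2 5 > Gen-7/T2 2.
Gen-1/T1 (24): +35 → 110 left.
Gen-7 T1 at 19: fill all 45 → 65 left.
Fill Gen-12 T1 block (25 at 13) → 40 left.
Fill Gen-1 T2 block (20 at 11) → 20 left.
Gen-11 T1 at 10: only 20 left, fill 20.
Total = 24×35 + 19×45 + 13×25 + 11×20 + 10×20 = 2440.

2440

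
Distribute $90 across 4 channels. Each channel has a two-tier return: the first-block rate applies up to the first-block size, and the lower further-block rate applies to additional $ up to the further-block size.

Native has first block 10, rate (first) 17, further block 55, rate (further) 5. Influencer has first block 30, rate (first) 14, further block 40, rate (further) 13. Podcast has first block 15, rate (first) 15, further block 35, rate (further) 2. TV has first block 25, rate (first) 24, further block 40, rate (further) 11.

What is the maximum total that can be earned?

Rank every tier by rate: TV/T1 24 > Native/T1 17 > Podcast/T1 15 > Influencer/T1 14 > Influencer/T2 13 > TV/T2 11 > Native/T2 5 > Podcast/T2 2.
TV T1 at 24: fill all 25 → 65 left.
Native/T1 (17): +10 → 55 left.
Podcast T1 at 15: fill all 15 → 40 left.
Influencer T1 at 14: fill all 30 → 10 left.
Influencer/T2: +10 of 40 at 13; pool empty.
Total = 24×25 + 17×10 + 15×15 + 14×30 + 13×10 = 1545.

1545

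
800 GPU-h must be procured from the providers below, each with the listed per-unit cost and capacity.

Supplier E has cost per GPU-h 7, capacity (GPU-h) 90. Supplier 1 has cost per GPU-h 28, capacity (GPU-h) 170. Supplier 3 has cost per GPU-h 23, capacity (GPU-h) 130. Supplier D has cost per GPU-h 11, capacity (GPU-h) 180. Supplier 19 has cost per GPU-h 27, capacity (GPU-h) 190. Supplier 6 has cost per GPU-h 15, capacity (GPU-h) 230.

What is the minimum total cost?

Use providers in increasing cost order.
Supplier E (7): use full 90 ; 710 GPU-h to go.
Supplier D (11): use full 180 ; 530 GPU-h to go.
Supplier 6 at 15: take all 230 GPU-h ; 300 still needed.
Supplier 3 (23): use full 130 ; 170 GPU-h to go.
Supplier 19 (27): take the remaining 170 ; done.
Supplier 1: unused.
Cost = 90×7 + 180×11 + 230×15 + 130×23 + 170×27 = 13640.

13640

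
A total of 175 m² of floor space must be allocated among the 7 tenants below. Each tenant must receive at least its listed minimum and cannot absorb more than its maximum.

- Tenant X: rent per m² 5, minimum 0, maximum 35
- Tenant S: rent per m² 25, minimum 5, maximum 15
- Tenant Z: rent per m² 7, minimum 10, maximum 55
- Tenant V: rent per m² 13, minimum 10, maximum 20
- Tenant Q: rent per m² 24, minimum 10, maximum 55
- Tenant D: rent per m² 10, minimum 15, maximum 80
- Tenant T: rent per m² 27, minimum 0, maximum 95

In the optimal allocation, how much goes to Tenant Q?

30

Meeting every minimum uses 0+5+10+10+10+15+0 = 50 m², leaving 125.
Rank by rent per m²: Tenant T 27 > Tenant S 25 > Tenant Q 24 > Tenant V 13 > Tenant D 10 > Tenant Z 7 > Tenant X 5.
Tenant T: +95 to 95 (cap) — 30 left.
Give Tenant S 10 more to hit its cap of 15 — 20 left.
Only 20 left; Tenant Q takes them to reach 30.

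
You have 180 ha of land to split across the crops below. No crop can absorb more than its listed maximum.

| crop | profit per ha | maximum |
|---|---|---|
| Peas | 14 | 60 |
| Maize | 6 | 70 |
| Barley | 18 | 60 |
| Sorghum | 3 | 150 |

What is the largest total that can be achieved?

Order the crops by profit per ha: Barley 18 > Peas 14 > Maize 6 > Sorghum 3.
Give Barley 60 to hit its cap of 60 — 120 left.
Peas: +60 to 60 (cap) — 60 left.
Maize: +60 (room for 70) → 60. Pool exhausted.
Total = 14×60 + 6×60 + 18×60 = 2280.

2280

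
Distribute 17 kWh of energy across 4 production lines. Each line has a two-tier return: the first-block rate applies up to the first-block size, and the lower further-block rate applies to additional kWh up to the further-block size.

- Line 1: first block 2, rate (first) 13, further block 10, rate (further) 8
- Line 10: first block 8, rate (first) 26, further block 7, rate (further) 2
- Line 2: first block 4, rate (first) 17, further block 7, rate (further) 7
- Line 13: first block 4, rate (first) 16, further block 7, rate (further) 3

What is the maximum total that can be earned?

Rank every tier by rate: Line 10/tier1 26 > Line 2/tier1 17 > Line 13/tier1 16 > Line 1/tier1 13 > Line 1/tier2 8 > Line 2/tier2 7 > Line 13/tier2 3 > Line 10/tier2 2.
Fill Line 10 tier1 block (8 at 26) ; 9 left.
Fill Line 2 tier1 block (4 at 17) ; 5 left.
Line 13 tier1 at 16: fill all 4 ; 1 left.
1 remain; put them into Line 1 tier1 at 13.
Total = 26×8 + 17×4 + 16×4 + 13×1 = 353.

353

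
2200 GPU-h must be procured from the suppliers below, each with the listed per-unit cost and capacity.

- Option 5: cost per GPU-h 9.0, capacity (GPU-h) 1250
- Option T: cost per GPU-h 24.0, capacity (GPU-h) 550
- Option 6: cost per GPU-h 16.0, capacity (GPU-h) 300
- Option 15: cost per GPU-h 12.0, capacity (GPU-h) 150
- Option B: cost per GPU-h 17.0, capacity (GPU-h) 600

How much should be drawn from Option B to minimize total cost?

Cheapest first:
Option 5 (9.0): use full 1250 → 950 GPU-h to go.
Take 150 from Option 15 at 12.0 → need 800 more.
Option 6 (16.0): use full 300 → 500 GPU-h to go.
Take 500 from Option B at 17.0 to finish.
Option T: unused.

500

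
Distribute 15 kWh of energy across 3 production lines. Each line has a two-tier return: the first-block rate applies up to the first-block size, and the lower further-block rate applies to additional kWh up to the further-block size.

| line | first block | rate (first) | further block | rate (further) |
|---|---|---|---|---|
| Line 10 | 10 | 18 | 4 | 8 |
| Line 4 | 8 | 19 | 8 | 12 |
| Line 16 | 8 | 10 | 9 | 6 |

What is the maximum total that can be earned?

Rank every tier by rate: Line 4/T1 19 > Line 10/T1 18 > Line 4/T2 12 > Line 16/T1 10 > Line 10/T2 8 > Line 16/T2 6.
Line 4 T1 at 19: fill all 8 → 7 left.
Line 10 T1 at 18: only 7 left, fill 7.
Total = 19×8 + 18×7 = 278.

278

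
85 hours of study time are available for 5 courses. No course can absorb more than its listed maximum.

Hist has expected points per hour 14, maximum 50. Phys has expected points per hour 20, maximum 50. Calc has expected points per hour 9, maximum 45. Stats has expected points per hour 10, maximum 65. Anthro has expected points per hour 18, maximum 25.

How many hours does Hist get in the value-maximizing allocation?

10

Highest expected points per hour first: Phys 20 > Anthro 18 > Hist 14 > Stats 10 > Calc 9.
Phys: +50 to 50 (cap) — 35 left.
Give Anthro 25 to hit its cap of 25 — 10 left.
Hist has room for 50 but only 10 remain, so it gets 10.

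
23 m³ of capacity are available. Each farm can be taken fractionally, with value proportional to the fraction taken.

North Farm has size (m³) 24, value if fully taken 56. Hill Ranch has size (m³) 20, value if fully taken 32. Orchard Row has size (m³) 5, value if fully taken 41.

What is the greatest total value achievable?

Sort by value density: Orchard Row 41/5≈8.2, North Farm 56/24≈2.33, Hill Ranch 32/20≈1.6.
Orchard Row: take in full, 5 m³ for value 41 — 18 left.
Only 18 m³ remain; take 18/24 of North Farm for value 56×18/24 = 42.
Total value = 83.

83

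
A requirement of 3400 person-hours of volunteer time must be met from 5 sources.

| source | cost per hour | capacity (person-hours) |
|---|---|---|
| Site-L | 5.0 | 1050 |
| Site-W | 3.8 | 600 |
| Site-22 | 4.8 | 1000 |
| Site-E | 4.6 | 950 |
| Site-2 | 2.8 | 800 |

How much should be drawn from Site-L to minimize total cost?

Use sources in increasing cost order.
Site-2 (2.8): use full 800 → 2600 person-hours to go.
Site-W (3.8): use full 600 → 2000 person-hours to go.
Take 950 from Site-E at 4.6 → need 1050 more.
Site-22 at 4.8: take all 1000 person-hours → 50 still needed.
Site-L at 5.0: take 50 of its 1050 → requirement met.

50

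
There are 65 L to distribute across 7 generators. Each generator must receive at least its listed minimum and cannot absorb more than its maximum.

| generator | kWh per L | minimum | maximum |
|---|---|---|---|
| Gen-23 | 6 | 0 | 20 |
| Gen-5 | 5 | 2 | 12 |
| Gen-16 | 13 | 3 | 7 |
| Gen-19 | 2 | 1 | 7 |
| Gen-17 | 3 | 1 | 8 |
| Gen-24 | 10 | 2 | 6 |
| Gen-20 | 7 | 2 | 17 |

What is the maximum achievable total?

458

Meeting every minimum uses 0+2+3+1+1+2+2 = 11 L, leaving 54.
Rank by kWh per L: Gen-16 13 > Gen-24 10 > Gen-20 7 > Gen-23 6 > Gen-5 5 > Gen-17 3 > Gen-19 2.
Give Gen-16 4 more to hit its cap of 7 → 50 left.
Gen-24 takes 4 more to reach its cap of 6 → 46 left.
Give Gen-20 15 more to hit its cap of 17 → 31 left.
Gen-23 takes 20 more to reach its cap of 20 → 11 left.
Gen-5 takes 10 more to reach its cap of 12 → 1 left.
Gen-17: +1 (room for 7) → 2. Pool exhausted.
Total = 6×20 + 5×12 + 13×7 + 2×1 + 3×2 + 10×6 + 7×17 = 458.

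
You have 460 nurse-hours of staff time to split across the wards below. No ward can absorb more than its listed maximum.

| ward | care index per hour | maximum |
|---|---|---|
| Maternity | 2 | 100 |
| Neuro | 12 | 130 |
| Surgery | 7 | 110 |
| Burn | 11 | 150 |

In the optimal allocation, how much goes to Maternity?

70

Order the wards by care index per hour: Neuro 12 > Burn 11 > Surgery 7 > Maternity 2.
Neuro: +130 to 130 (cap) ; 330 left.
Burn takes 150 to reach its cap of 150 ; 180 left.
Surgery takes 110 to reach its cap of 110 ; 70 left.
Maternity: +70 (room for 100) → 70. Pool exhausted.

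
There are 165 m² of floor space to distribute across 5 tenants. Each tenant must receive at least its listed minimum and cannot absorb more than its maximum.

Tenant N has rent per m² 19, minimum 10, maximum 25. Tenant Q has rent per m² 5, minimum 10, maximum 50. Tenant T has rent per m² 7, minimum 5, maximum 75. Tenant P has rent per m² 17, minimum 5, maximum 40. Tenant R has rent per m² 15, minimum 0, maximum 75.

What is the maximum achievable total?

2435

Meeting every minimum uses 10+10+5+5+0 = 30 m², leaving 135.
Highest rent per m² first: Tenant N 19 > Tenant P 17 > Tenant R 15 > Tenant T 7 > Tenant Q 5.
Give Tenant N 15 more to hit its cap of 25 — 120 left.
Tenant P takes 35 more to reach its cap of 40 — 85 left.
Tenant R takes 75 more to reach its cap of 75 — 10 left.
Tenant T: +10 (room for 70) → 15. Pool exhausted.
Total = 19×25 + 5×10 + 7×15 + 17×40 + 15×75 = 2435.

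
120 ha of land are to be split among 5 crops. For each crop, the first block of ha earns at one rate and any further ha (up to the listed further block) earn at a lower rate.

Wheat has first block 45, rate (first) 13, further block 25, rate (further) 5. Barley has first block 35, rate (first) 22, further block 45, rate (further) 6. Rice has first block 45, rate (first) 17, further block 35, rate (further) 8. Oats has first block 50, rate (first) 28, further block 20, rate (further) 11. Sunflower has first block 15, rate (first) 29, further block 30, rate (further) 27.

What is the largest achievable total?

Order all 10 blocks by rate: Sunflower/first 29 > Oats/first 28 > Sunflower/second 27 > Barley/first 22 > Rice/first 17 > Wheat/first 13 > Oats/second 11 > Rice/second 8 > Barley/second 6 > Wheat/second 5.
Sunflower/first (29): +15 ; 105 left.
Oats/first (28): +50 ; 55 left.
Sunflower second at 27: fill all 30 ; 25 left.
Barley/first: +25 of 35 at 22; pool empty.
Total = 29×15 + 28×50 + 27×30 + 22×25 = 3195.

3195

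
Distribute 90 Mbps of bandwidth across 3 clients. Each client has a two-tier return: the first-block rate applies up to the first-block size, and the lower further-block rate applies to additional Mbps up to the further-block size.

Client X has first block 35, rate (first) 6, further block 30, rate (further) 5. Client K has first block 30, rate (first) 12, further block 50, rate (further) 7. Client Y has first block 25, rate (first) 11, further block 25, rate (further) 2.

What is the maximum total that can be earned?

Treat each block as its own option and order by rate: Client K/T1 12 > Client Y/T1 11 > Client K/T2 7 > Client X/T1 6 > Client X/T2 5 > Client Y/T2 2.
Fill Client K T1 block (30 at 12) → 60 left.
Fill Client Y T1 block (25 at 11) → 35 left.
Client K/T2: +35 of 50 at 7; pool empty.
Total = 12×30 + 11×25 + 7×35 = 880.

880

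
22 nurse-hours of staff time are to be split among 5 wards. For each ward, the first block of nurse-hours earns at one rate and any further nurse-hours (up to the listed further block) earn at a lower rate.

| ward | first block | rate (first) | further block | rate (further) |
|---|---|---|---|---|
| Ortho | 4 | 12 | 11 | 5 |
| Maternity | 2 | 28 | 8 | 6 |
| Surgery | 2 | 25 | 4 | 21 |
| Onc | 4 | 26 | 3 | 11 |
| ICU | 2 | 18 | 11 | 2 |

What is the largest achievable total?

Treat each block as its own option and order by rate: Maternity/T1 28 > Onc/T1 26 > Surgery/T1 25 > Surgery/T2 21 > ICU/T1 18 > Ortho/T1 12 > Onc/T2 11 > Maternity/T2 6 > Ortho/T2 5 > ICU/T2 2.
Fill Maternity T1 block (2 at 28) — 20 left.
Onc/T1 (26): +4 — 16 left.
Fill Surgery T1 block (2 at 25) — 14 left.
Surgery T2 at 21: fill all 4 — 10 left.
Fill ICU T1 block (2 at 18) — 8 left.
Ortho T1 at 12: fill all 4 — 4 left.
Onc/T2 (11): +3 — 1 left.
Maternity T2 at 6: only 1 left, fill 1.
Total = 28×2 + 26×4 + 25×2 + 21×4 + 18×2 + 12×4 + 11×3 + 6×1 = 417.

417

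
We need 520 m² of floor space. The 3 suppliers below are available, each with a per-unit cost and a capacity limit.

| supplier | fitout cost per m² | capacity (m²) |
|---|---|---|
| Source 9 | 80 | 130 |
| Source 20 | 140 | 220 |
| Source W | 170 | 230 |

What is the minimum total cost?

70100

Cheapest first:
Take 130 from Source 9 at 80 → need 390 more.
Take 220 from Source 20 at 140 → need 170 more.
Source W at 170: take 170 of its 230 → requirement met.
Cost = 130×80 + 220×140 + 170×170 = 70100.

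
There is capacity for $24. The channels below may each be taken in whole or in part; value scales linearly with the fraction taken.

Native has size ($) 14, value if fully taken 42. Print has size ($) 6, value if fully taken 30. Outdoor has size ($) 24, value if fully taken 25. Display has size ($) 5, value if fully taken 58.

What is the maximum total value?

127

Rank by value-to-size ratio: Display 58/5≈11.6, Print 30/6≈5, Native 42/14≈3, Outdoor 25/24≈1.04.
Take all of Display (5 $, value 58) → 19 $ left.
Take all of Print (6 $, value 30) → 13 $ left.
13 $ left: a 13/14 share of Native gives 42×13/14 = 39.
Total value = 127.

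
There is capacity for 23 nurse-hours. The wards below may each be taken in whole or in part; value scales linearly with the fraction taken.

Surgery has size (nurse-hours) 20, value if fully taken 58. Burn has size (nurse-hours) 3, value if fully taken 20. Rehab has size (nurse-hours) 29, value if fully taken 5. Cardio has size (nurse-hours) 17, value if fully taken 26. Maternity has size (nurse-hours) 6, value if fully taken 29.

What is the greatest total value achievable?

Sort by value density: Burn 20/3≈6.67, Maternity 29/6≈4.83, Surgery 58/20≈2.9, Cardio 26/17≈1.53, Rehab 5/29≈0.172.
All 3 nurse-hours of Burn fit (value 20) → 20 remain.
Take all of Maternity (6 nurse-hours, value 29) → 14 nurse-hours left.
Only 14 nurse-hours remain; take 14/20 of Surgery for value 58×14/20 = 40.6.
Total value = 89.6.

89.6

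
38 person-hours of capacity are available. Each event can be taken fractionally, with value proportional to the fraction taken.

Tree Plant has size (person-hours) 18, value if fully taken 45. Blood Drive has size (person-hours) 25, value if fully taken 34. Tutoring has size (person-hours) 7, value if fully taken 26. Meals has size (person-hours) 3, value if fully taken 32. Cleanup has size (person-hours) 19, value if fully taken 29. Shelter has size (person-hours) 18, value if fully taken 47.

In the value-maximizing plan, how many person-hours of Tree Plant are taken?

Sort by value density: Meals 32/3≈10.7, Tutoring 26/7≈3.71, Shelter 47/18≈2.61, Tree Plant 45/18≈2.5, Cleanup 29/19≈1.53, Blood Drive 34/25≈1.36.
Take all of Meals (3 person-hours, value 32) ; 35 person-hours left.
Tutoring: take in full, 7 person-hours for value 26 ; 28 left.
All 18 person-hours of Shelter fit (value 47) ; 10 remain.
10 person-hours left: a 10/18 share of Tree Plant gives 45×10/18 = 25.

10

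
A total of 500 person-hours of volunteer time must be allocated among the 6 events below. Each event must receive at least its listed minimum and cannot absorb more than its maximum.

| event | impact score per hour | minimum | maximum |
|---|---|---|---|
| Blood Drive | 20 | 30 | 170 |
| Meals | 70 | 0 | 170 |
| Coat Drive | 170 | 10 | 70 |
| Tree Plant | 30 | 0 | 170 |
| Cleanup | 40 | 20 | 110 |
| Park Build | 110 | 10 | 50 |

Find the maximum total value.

Meeting every minimum uses 30+0+10+0+20+10 = 70 person-hours, leaving 430.
Order the events by impact score per hour: Coat Drive 170 > Park Build 110 > Meals 70 > Cleanup 40 > Tree Plant 30 > Blood Drive 20.
Coat Drive takes 60 more to reach its cap of 70 → 370 left.
Park Build: +40 to 50 (cap) → 330 left.
Meals: +170 to 170 (cap) → 160 left.
Give Cleanup 90 more to hit its cap of 110 → 70 left.
Tree Plant: +70 (room for 170) → 70. Pool exhausted.
Total = 20×30 + 70×170 + 170×70 + 30×70 + 40×110 + 110×50 = 36400.

36400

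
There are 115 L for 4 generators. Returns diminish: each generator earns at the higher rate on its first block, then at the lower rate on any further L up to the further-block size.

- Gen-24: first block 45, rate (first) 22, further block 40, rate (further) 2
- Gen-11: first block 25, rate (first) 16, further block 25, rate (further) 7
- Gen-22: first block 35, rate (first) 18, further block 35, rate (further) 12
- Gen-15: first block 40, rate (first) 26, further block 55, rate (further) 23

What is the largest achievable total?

2745

Order all 8 blocks by rate: Gen-15/first 26 > Gen-15/second 23 > Gen-24/first 22 > Gen-22/first 18 > Gen-11/first 16 > Gen-22/second 12 > Gen-11/second 7 > Gen-24/second 2.
Gen-15/first (26): +40 → 75 left.
Gen-15/second (23): +55 → 20 left.
20 remain; put them into Gen-24 first at 22.
Total = 26×40 + 23×55 + 22×20 = 2745.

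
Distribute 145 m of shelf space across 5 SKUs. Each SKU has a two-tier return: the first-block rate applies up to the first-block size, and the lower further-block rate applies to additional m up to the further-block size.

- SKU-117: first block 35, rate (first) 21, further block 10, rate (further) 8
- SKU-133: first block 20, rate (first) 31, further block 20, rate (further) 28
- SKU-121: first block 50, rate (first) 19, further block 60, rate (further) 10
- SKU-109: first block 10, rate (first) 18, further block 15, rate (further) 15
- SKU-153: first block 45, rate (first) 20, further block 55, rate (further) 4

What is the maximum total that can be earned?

3290

Rank every tier by rate: SKU-133/first 31 > SKU-133/second 28 > SKU-117/first 21 > SKU-153/first 20 > SKU-121/first 19 > SKU-109/first 18 > SKU-109/second 15 > SKU-121/second 10 > SKU-117/second 8 > SKU-153/second 4.
SKU-133 first at 31: fill all 20 — 125 left.
SKU-133/second (28): +20 — 105 left.
SKU-117/first (21): +35 — 70 left.
SKU-153/first (20): +45 — 25 left.
SKU-121 first at 19: only 25 left, fill 25.
Total = 31×20 + 28×20 + 21×35 + 20×45 + 19×25 = 3290.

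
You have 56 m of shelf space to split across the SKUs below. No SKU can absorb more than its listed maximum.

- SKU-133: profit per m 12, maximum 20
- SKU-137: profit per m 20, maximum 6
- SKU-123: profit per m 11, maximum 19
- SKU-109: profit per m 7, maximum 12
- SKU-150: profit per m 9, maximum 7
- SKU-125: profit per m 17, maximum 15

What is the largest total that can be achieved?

780

Order the SKUs by profit per m: SKU-137 20 > SKU-125 17 > SKU-133 12 > SKU-123 11 > SKU-150 9 > SKU-109 7.
SKU-137: +6 to 6 (cap) → 50 left.
Give SKU-125 15 to hit its cap of 15 → 35 left.
SKU-133: +20 to 20 (cap) → 15 left.
Only 15 left; SKU-123 takes them to reach 15.
Total = 12×20 + 20×6 + 11×15 + 17×15 = 780.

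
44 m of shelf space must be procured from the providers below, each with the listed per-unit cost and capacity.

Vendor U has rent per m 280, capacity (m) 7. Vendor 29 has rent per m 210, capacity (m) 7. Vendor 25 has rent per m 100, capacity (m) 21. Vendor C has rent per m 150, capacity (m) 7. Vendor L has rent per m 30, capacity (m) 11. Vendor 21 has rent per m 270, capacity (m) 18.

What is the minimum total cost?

4530

Cheapest first:
Take 11 from Vendor L at 30 → need 33 more.
Take 21 from Vendor 25 at 100 → need 12 more.
Vendor C at 150: take all 7 m → 5 still needed.
Take 5 from Vendor 29 at 210 to finish.
Vendor 21, Vendor U: unused.
Cost = 11×30 + 21×100 + 7×150 + 5×210 = 4530.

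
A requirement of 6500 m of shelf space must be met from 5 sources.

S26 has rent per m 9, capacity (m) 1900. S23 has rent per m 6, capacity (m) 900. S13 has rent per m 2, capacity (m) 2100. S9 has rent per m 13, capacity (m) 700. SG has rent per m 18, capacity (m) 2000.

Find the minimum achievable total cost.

Use sources in increasing cost order.
S13 at 2: take all 2100 m → 4400 still needed.
S23 at 6: take all 900 m → 3500 still needed.
Take 1900 from S26 at 9 → need 1600 more.
S9 at 13: take all 700 m → 900 still needed.
SG at 18: take 900 of its 2000 → requirement met.
Cost = 2100×2 + 900×6 + 1900×9 + 700×13 + 900×18 = 52000.

52000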